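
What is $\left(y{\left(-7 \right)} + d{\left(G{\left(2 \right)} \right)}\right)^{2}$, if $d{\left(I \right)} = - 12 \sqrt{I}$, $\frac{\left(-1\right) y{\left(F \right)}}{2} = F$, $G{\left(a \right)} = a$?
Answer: $484 - 336 \sqrt{2} \approx 8.8242$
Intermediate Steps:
$y{\left(F \right)} = - 2 F$
$\left(y{\left(-7 \right)} + d{\left(G{\left(2 \right)} \right)}\right)^{2} = \left(\left(-2\right) \left(-7\right) - 12 \sqrt{2}\right)^{2} = \left(14 - 12 \sqrt{2}\right)^{2}$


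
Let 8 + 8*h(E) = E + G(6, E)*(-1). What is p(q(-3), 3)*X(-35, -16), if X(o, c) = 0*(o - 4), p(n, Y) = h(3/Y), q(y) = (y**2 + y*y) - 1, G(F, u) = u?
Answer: 0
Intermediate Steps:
q(y) = -1 + 2*y**2 (q(y) = (y**2 + y**2) - 1 = 2*y**2 - 1 = -1 + 2*y**2)
h(E) = -1 (h(E) = -1 + (E + E*(-1))/8 = -1 + (E - E)/8 = -1 + (1/8)*0 = -1 + 0 = -1)
p(n, Y) = -1
X(o, c) = 0 (X(o, c) = 0*(-4 + o) = 0)
p(q(-3), 3)*X(-35, -16) = -1*0 = 0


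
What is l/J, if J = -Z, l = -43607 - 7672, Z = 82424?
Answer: 51279/82424 ≈ 0.62214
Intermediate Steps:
l = -51279
J = -82424 (J = -1*82424 = -82424)
l/J = -51279/(-82424) = -51279*(-1/82424) = 51279/82424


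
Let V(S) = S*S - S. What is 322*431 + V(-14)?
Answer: 138992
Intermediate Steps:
V(S) = S² - S
322*431 + V(-14) = 322*431 - 14*(-1 - 14) = 138782 - 14*(-15) = 138782 + 210 = 138992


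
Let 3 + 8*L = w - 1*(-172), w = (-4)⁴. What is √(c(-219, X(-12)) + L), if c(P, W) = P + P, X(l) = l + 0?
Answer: I*√6158/4 ≈ 19.618*I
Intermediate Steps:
X(l) = l
c(P, W) = 2*P
w = 256
L = 425/8 (L = -3/8 + (256 - 1*(-172))/8 = -3/8 + (256 + 172)/8 = -3/8 + (⅛)*428 = -3/8 + 107/2 = 425/8 ≈ 53.125)
√(c(-219, X(-12)) + L) = √(2*(-219) + 425/8) = √(-438 + 425/8) = √(-3079/8) = I*√6158/4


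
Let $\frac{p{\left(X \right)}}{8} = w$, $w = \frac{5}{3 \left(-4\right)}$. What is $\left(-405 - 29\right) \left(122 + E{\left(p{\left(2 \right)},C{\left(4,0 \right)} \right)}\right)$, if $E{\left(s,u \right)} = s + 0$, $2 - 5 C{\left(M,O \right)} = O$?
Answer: $- \frac{154504}{3} \approx -51501.0$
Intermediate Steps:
$C{\left(M,O \right)} = \frac{2}{5} - \frac{O}{5}$
$w = - \frac{5}{12}$ ($w = \frac{5}{-12} = 5 \left(- \frac{1}{12}\right) = - \frac{5}{12} \approx -0.41667$)
$p{\left(X \right)} = - \frac{10}{3}$ ($p{\left(X \right)} = 8 \left(- \frac{5}{12}\right) = - \frac{10}{3}$)
$E{\left(s,u \right)} = s$
$\left(-405 - 29\right) \left(122 + E{\left(p{\left(2 \right)},C{\left(4,0 \right)} \right)}\right) = \left(-405 - 29\right) \left(122 - \frac{10}{3}\right) = \left(-434\right) \frac{356}{3} = - \frac{154504}{3}$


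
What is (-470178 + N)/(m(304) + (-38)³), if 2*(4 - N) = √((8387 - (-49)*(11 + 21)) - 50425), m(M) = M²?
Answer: -12373/988 - I*√40470/75088 ≈ -12.523 - 0.0026791*I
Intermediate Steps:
N = 4 - I*√40470/2 (N = 4 - √((8387 - (-49)*(11 + 21)) - 50425)/2 = 4 - √((8387 - (-49)*32) - 50425)/2 = 4 - √((8387 - 1*(-1568)) - 50425)/2 = 4 - √((8387 + 1568) - 50425)/2 = 4 - √(9955 - 50425)/2 = 4 - I*√40470/2 ≈ 4.0 - 100.59*I)
(-470178 + N)/(m(304) + (-38)³) = (-470178 + (4 - I*√40470/2))/(304² + (-38)³) = (-470174 - I*√40470/2)/(92416 - 54872) = (-470174 - I*√40470/2)/37544 = (-470174 - I*√40470/2)*(1/37544) = -12373/988 - I*√40470/75088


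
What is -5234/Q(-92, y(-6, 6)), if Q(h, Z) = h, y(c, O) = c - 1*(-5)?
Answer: 2617/46 ≈ 56.891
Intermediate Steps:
y(c, O) = 5 + c (y(c, O) = c + 5 = 5 + c)
-5234/Q(-92, y(-6, 6)) = -5234/(-92) = -5234*(-1/92) = 2617/46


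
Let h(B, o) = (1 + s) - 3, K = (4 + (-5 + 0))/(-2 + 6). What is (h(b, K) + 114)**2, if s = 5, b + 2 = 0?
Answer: 13689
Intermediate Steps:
b = -2 (b = -2 + 0 = -2)
K = -1/4 (K = (4 - 5)/4 = -1*1/4 = -1/4 ≈ -0.25000)
h(B, o) = 3 (h(B, o) = (1 + 5) - 3 = 6 - 3 = 3)
(h(b, K) + 114)**2 = (3 + 114)**2 = 117**2 = 13689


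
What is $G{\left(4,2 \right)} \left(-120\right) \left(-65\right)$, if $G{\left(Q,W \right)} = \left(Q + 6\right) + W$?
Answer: $93600$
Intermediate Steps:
$G{\left(Q,W \right)} = 6 + Q + W$ ($G{\left(Q,W \right)} = \left(6 + Q\right) + W = 6 + Q + W$)
$G{\left(4,2 \right)} \left(-120\right) \left(-65\right) = \left(6 + 4 + 2\right) \left(-120\right) \left(-65\right) = 12 \left(-120\right) \left(-65\right) = \left(-1440\right) \left(-65\right) = 93600$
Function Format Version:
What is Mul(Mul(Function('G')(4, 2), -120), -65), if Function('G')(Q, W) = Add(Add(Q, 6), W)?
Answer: 93600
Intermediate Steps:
Function('G')(Q, W) = Add(6, Q, W) (Function('G')(Q, W) = Add(Add(6, Q), W) = Add(6, Q, W))
Mul(Mul(Function('G')(4, 2), -120), -65) = Mul(Mul(Add(6, 4, 2), -120), -65) = Mul(Mul(12, -120), -65) = Mul(-1440, -65) = 93600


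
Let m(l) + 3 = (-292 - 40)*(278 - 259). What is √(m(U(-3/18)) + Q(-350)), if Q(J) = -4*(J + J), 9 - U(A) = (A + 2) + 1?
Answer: I*√3511 ≈ 59.254*I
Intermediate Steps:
U(A) = 6 - A (U(A) = 9 - ((A + 2) + 1) = 9 - ((2 + A) + 1) = 9 - (3 + A) = 9 + (-3 - A) = 6 - A)
Q(J) = -8*J
m(l) = -6311 (m(l) = -3 + (-292 - 40)*(278 - 259) = -3 - 332*19 = -3 - 6308 = -6311)
√(m(U(-3/18)) + Q(-350)) = √(-6311 - 8*(-350)) = √(-6311 + 2800) = √(-3511) = I*√3511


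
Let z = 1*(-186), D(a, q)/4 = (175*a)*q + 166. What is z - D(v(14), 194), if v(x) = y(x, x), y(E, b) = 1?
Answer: -136650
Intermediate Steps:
v(x) = 1
D(a, q) = 664 + 700*a*q (D(a, q) = 4*((175*a)*q + 166) = 4*(175*a*q + 166) = 4*(166 + 175*a*q) = 664 + 700*a*q)
z = -186
z - D(v(14), 194) = -186 - (664 + 700*1*194) = -186 - (664 + 135800) = -186 - 1*136464 = -186 - 136464 = -136650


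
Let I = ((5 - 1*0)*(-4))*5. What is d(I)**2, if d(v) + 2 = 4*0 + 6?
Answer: 16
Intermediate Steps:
I = -100 (I = ((5 + 0)*(-4))*5 = (5*(-4))*5 = -20*5 = -100)
d(v) = 4 (d(v) = -2 + (4*0 + 6) = -2 + (0 + 6) = -2 + 6 = 4)
d(I)**2 = 4**2 = 16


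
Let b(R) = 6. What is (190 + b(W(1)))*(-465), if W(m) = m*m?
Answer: -91140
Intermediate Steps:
W(m) = m**2
(190 + b(W(1)))*(-465) = (190 + 6)*(-465) = 196*(-465) = -91140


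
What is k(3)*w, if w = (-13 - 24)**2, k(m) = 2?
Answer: 2738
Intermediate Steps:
w = 1369 (w = (-37)**2 = 1369)
k(3)*w = 2*1369 = 2738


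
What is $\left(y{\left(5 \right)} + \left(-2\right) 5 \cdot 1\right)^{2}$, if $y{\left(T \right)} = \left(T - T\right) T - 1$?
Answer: $121$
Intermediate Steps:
$y{\left(T \right)} = -1$ ($y{\left(T \right)} = 0 T - 1 = 0 - 1 = -1$)
$\left(y{\left(5 \right)} + \left(-2\right) 5 \cdot 1\right)^{2} = \left(-1 + \left(-2\right) 5 \cdot 1\right)^{2} = \left(-1 - 10\right)^{2} = \left(-11\right)^{2} = 121$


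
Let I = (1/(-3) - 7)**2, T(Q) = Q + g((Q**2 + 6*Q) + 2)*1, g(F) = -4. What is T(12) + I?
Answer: 556/9 ≈ 61.778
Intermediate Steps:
T(Q) = -4 + Q (T(Q) = Q - 4*1 = Q - 4 = -4 + Q)
I = 484/9 (I = (-1/3 - 7)**2 = (-22/3)**2 = 484/9 ≈ 53.778)
T(12) + I = (-4 + 12) + 484/9 = 8 + 484/9 = 556/9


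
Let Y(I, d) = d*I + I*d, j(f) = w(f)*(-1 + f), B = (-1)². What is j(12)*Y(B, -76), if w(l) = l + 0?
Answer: -20064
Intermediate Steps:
w(l) = l
B = 1
j(f) = f*(-1 + f)
Y(I, d) = 2*I*d (Y(I, d) = I*d + I*d = 2*I*d)
j(12)*Y(B, -76) = (12*(-1 + 12))*(2*1*(-76)) = (12*11)*(-152) = 132*(-152) = -20064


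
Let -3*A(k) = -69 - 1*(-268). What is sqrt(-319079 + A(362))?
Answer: 2*I*sqrt(718077)/3 ≈ 564.93*I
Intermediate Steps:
A(k) = -199/3 (A(k) = -(-69 - 1*(-268))/3 = -(-69 + 268)/3 = -1/3*199 = -199/3)
sqrt(-319079 + A(362)) = sqrt(-319079 - 199/3) = sqrt(-957436/3) = 2*I*sqrt(718077)/3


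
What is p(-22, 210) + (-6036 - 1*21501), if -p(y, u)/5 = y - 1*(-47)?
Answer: -27662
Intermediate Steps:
p(y, u) = -235 - 5*y (p(y, u) = -5*(y - 1*(-47)) = -5*(y + 47) = -5*(47 + y) = -235 - 5*y)
p(-22, 210) + (-6036 - 1*21501) = (-235 - 5*(-22)) + (-6036 - 1*21501) = (-235 + 110) + (-6036 - 21501) = -125 - 27537 = -27662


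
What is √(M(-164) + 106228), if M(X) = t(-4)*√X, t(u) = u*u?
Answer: 2*√(26557 + 8*I*√41) ≈ 325.93 + 0.31433*I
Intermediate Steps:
t(u) = u²
M(X) = 16*√X (M(X) = (-4)²*√X = 16*√X)
√(M(-164) + 106228) = √(16*√(-164) + 106228) = √(16*(2*I*√41) + 106228) = √(32*I*√41 + 106228) = √(106228 + 32*I*√41)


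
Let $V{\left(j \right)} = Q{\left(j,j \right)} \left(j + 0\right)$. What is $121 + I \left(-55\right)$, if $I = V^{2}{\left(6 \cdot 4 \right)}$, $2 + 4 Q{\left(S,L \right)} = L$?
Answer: $-958199$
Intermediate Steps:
$Q{\left(S,L \right)} = - \frac{1}{2} + \frac{L}{4}$
$V{\left(j \right)} = j \left(- \frac{1}{2} + \frac{j}{4}\right)$ ($V{\left(j \right)} = \left(- \frac{1}{2} + \frac{j}{4}\right) \left(j + 0\right) = \left(- \frac{1}{2} + \frac{j}{4}\right) j = j \left(- \frac{1}{2} + \frac{j}{4}\right)$)
$I = 17424$ ($I = \left(\frac{6 \cdot 4 \left(-2 + 6 \cdot 4\right)}{4}\right)^{2} = \left(\frac{1}{4} \cdot 24 \left(-2 + 24\right)\right)^{2} = \left(\frac{1}{4} \cdot 24 \cdot 22\right)^{2} = 132^{2} = 17424$)
$121 + I \left(-55\right) = 121 + 17424 \left(-55\right) = 121 - 958320 = -958199$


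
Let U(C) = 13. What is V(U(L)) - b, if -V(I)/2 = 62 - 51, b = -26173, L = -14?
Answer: 26151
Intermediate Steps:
V(I) = -22 (V(I) = -2*(62 - 51) = -2*11 = -22)
V(U(L)) - b = -22 - 1*(-26173) = -22 + 26173 = 26151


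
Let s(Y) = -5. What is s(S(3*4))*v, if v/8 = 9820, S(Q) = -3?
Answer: -392800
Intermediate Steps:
v = 78560 (v = 8*9820 = 78560)
s(S(3*4))*v = -5*78560 = -392800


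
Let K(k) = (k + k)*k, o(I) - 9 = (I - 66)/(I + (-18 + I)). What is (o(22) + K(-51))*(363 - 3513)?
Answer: -213321150/13 ≈ -1.6409e+7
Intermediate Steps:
o(I) = 9 + (-66 + I)/(-18 + 2*I) (o(I) = 9 + (I - 66)/(I + (-18 + I)) = 9 + (-66 + I)/(-18 + 2*I))
K(k) = 2*k² (K(k) = (2*k)*k = 2*k²)
(o(22) + K(-51))*(363 - 3513) = (19*(-12 + 22)/(2*(-9 + 22)) + 2*(-51)²)*(363 - 3513) = ((19/2)*10/13 + 2*2601)*(-3150) = ((19/2)*(1/13)*10 + 5202)*(-3150) = (95/13 + 5202)*(-3150) = (67721/13)*(-3150) = -213321150/13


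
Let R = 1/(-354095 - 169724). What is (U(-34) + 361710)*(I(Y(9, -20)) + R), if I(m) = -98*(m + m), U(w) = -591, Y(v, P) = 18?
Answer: -667359985291527/523819 ≈ -1.2740e+9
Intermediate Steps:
R = -1/523819 (R = 1/(-523819) = -1/523819 ≈ -1.9091e-6)
I(m) = -196*m
(U(-34) + 361710)*(I(Y(9, -20)) + R) = (-591 + 361710)*(-196*18 - 1/523819) = 361119*(-3528 - 1/523819) = 361119*(-1848033433/523819) = -667359985291527/523819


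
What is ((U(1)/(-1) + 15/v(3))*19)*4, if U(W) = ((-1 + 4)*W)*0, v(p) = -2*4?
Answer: -285/2 ≈ -142.50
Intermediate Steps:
v(p) = -8
U(W) = 0 (U(W) = (3*W)*0 = 0)
((U(1)/(-1) + 15/v(3))*19)*4 = ((0/(-1) + 15/(-8))*19)*4 = ((0*(-1) + 15*(-⅛))*19)*4 = ((0 - 15/8)*19)*4 = -15/8*19*4 = -285/8*4 = -285/2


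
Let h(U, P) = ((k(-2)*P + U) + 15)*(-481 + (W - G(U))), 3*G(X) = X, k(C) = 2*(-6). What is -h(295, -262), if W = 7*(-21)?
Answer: 7526266/3 ≈ 2.5088e+6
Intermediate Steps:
k(C) = -12
G(X) = X/3
W = -147
h(U, P) = (-628 - U/3)*(15 + U - 12*P) (h(U, P) = ((-12*P + U) + 15)*(-481 + (-147 - U/3)) = ((U - 12*P) + 15)*(-481 + (-147 - U/3)) = (15 + U - 12*P)*(-628 - U/3) = (-628 - U/3)*(15 + U - 12*P))
-h(295, -262) = -(-9420 - 633*295 + 7536*(-262) - ⅓*295² + 4*(-262)*295) = -(-9420 - 186735 - 1974432 - ⅓*87025 - 309160) = -(-9420 - 186735 - 1974432 - 87025/3 - 309160) = -1*(-7526266/3) = 7526266/3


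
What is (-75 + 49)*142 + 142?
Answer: -3550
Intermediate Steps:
(-75 + 49)*142 + 142 = -26*142 + 142 = -3692 + 142 = -3550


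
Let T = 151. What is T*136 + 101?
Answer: 20637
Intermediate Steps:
T*136 + 101 = 151*136 + 101 = 20536 + 101 = 20637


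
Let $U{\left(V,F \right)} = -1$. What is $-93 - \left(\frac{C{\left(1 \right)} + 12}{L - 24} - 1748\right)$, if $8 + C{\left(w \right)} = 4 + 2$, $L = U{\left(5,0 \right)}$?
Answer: $\frac{8277}{5} \approx 1655.4$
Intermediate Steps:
$L = -1$
$C{\left(w \right)} = -2$ ($C{\left(w \right)} = -8 + \left(4 + 2\right) = -8 + 6 = -2$)
$-93 - \left(\frac{C{\left(1 \right)} + 12}{L - 24} - 1748\right) = -93 - \left(\frac{-2 + 12}{-1 - 24} - 1748\right) = -93 - \left(\frac{10}{-25} - 1748\right) = -93 - \left(10 \left(- \frac{1}{25}\right) - 1748\right) = -93 - \left(- \frac{2}{5} - 1748\right) = -93 - - \frac{8742}{5} = -93 + \frac{8742}{5} = \frac{8277}{5}$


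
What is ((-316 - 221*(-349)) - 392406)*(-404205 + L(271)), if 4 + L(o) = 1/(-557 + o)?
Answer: 36483742163575/286 ≈ 1.2757e+11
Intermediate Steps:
L(o) = -4 + 1/(-557 + o)
((-316 - 221*(-349)) - 392406)*(-404205 + L(271)) = ((-316 - 221*(-349)) - 392406)*(-404205 + (2229 - 4*271)/(-557 + 271)) = ((-316 + 77129) - 392406)*(-404205 + (2229 - 1084)/(-286)) = (76813 - 392406)*(-404205 - 1/286*1145) = -315593*(-404205 - 1145/286) = -315593*(-115603775/286) = 36483742163575/286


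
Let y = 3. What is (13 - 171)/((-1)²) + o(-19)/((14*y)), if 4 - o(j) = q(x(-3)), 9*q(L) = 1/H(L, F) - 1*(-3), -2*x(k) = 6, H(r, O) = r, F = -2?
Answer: -89536/567 ≈ -157.91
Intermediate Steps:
x(k) = -3 (x(k) = -½*6 = -3)
q(L) = ⅓ + 1/(9*L) (q(L) = (1/L - 1*(-3))/9 = (1/L + 3)/9 = (3 + 1/L)/9 = ⅓ + 1/(9*L))
o(j) = 100/27 (o(j) = 4 - (1 + 3*(-3))/(9*(-3)) = 4 - (-1)*(1 - 9)/(9*3) = 4 - (-1)*(-8)/(9*3) = 4 - 1*8/27 = 4 - 8/27 = 100/27)
(13 - 171)/((-1)²) + o(-19)/((14*y)) = (13 - 171)/((-1)²) + 100/(27*((14*3))) = -158/1 + (100/27)/42 = -158*1 + (100/27)*(1/42) = -158 + 50/567 = -89536/567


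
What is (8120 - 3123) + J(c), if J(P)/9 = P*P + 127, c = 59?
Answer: 37469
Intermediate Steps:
J(P) = 1143 + 9*P² (J(P) = 9*(P*P + 127) = 9*(P² + 127) = 9*(127 + P²) = 1143 + 9*P²)
(8120 - 3123) + J(c) = (8120 - 3123) + (1143 + 9*59²) = 4997 + (1143 + 9*3481) = 4997 + (1143 + 31329) = 4997 + 32472 = 37469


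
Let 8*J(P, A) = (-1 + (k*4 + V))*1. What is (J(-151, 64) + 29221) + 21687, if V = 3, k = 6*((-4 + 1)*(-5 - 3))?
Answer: 203921/4 ≈ 50980.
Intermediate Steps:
k = 144 (k = 6*(-3*(-8)) = 6*24 = 144)
J(P, A) = 289/4 (J(P, A) = ((-1 + (144*4 + 3))*1)/8 = ((-1 + (576 + 3))*1)/8 = ((-1 + 579)*1)/8 = (578*1)/8 = (⅛)*578 = 289/4)
(J(-151, 64) + 29221) + 21687 = (289/4 + 29221) + 21687 = 117173/4 + 21687 = 203921/4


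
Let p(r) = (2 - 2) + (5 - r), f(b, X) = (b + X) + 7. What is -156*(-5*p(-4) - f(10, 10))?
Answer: 11232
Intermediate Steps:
f(b, X) = 7 + X + b (f(b, X) = (X + b) + 7 = 7 + X + b)
p(r) = 5 - r (p(r) = 0 + (5 - r) = 5 - r)
-156*(-5*p(-4) - f(10, 10)) = -156*(-5*(5 - 1*(-4)) - (7 + 10 + 10)) = -156*(-5*(5 + 4) - 1*27) = -156*(-5*9 - 27) = -156*(-45 - 27) = -156*(-72) = 11232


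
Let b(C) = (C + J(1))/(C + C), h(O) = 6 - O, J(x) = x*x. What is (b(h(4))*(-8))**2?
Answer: 36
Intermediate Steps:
J(x) = x**2
b(C) = (1 + C)/(2*C) (b(C) = (C + 1**2)/(C + C) = (C + 1)/((2*C)) = (1 + C)*(1/(2*C)) = (1 + C)/(2*C))
(b(h(4))*(-8))**2 = (((1 + (6 - 1*4))/(2*(6 - 1*4)))*(-8))**2 = (((1 + (6 - 4))/(2*(6 - 4)))*(-8))**2 = (((1/2)*(1 + 2)/2)*(-8))**2 = (((1/2)*(1/2)*3)*(-8))**2 = ((3/4)*(-8))**2 = (-6)**2 = 36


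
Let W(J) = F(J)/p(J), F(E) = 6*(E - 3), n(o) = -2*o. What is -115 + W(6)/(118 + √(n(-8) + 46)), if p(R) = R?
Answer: -796888/6931 - 3*√62/13862 ≈ -114.98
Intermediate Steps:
F(E) = -18 + 6*E (F(E) = 6*(-3 + E) = -18 + 6*E)
W(J) = (-18 + 6*J)/J
-115 + W(6)/(118 + √(n(-8) + 46)) = -115 + (6 - 18/6)/(118 + √(-2*(-8) + 46)) = -115 + (6 - 18*⅙)/(118 + √(16 + 46)) = -115 + (6 - 3)/(118 + √62) = -115 + 3/(118 + √62)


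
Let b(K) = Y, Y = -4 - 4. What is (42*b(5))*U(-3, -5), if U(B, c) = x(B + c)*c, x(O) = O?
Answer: -13440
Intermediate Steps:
U(B, c) = c*(B + c) (U(B, c) = (B + c)*c = c*(B + c))
Y = -8
b(K) = -8
(42*b(5))*U(-3, -5) = (42*(-8))*(-5*(-3 - 5)) = -(-1680)*(-8) = -336*40 = -13440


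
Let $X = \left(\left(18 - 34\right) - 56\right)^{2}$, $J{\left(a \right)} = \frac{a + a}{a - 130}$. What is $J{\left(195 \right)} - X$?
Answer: $-5178$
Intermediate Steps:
$J{\left(a \right)} = \frac{2 a}{-130 + a}$
$X = 5184$ ($X = \left(\left(18 - 34\right) - 56\right)^{2} = \left(-16 - 56\right)^{2} = \left(-72\right)^{2} = 5184$)
$J{\left(195 \right)} - X = 2 \cdot 195 \frac{1}{-130 + 195} - 5184 = 2 \cdot 195 \cdot \frac{1}{65} - 5184 = 6 - 5184 = -5178$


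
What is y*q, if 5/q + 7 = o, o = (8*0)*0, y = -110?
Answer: 550/7 ≈ 78.571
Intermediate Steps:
o = 0 (o = 0*0 = 0)
q = -5/7 (q = 5/(-7 + 0) = 5/(-7) = 5*(-⅐) = -5/7 ≈ -0.71429)
y*q = -110*(-5/7) = 550/7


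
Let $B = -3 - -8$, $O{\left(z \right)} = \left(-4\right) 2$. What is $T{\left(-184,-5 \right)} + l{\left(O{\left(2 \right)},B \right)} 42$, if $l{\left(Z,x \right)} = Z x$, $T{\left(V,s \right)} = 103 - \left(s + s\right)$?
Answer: $-1567$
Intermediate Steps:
$O{\left(z \right)} = -8$
$T{\left(V,s \right)} = 103 - 2 s$
$B = 5$ ($B = -3 + 8 = 5$)
$T{\left(-184,-5 \right)} + l{\left(O{\left(2 \right)},B \right)} 42 = \left(103 - -10\right) + \left(-8\right) 5 \cdot 42 = \left(103 + 10\right) - 1680 = 113 - 1680 = -1567$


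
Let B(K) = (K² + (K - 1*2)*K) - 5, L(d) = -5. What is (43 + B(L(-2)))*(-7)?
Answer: -686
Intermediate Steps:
B(K) = -5 + K² + K*(-2 + K) (B(K) = (K² + (K - 2)*K) - 5 = (K² + (-2 + K)*K) - 5 = (K² + K*(-2 + K)) - 5 = -5 + K² + K*(-2 + K))
(43 + B(L(-2)))*(-7) = (43 + (-5 - 2*(-5) + 2*(-5)²))*(-7) = (43 + (-5 + 10 + 2*25))*(-7) = (43 + (-5 + 10 + 50))*(-7) = (43 + 55)*(-7) = 98*(-7) = -686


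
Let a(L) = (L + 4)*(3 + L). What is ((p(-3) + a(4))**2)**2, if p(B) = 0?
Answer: 9834496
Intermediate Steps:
a(L) = (3 + L)*(4 + L) (a(L) = (4 + L)*(3 + L) = (3 + L)*(4 + L))
((p(-3) + a(4))**2)**2 = ((0 + (12 + 4**2 + 7*4))**2)**2 = ((0 + (12 + 16 + 28))**2)**2 = ((0 + 56)**2)**2 = (56**2)**2 = 3136**2 = 9834496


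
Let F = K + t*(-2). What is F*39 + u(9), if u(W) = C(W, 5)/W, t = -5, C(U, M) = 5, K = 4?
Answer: 4919/9 ≈ 546.56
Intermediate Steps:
F = 14 (F = 4 - 5*(-2) = 4 + 10 = 14)
u(W) = 5/W
F*39 + u(9) = 14*39 + 5/9 = 546 + 5*(⅑) = 546 + 5/9 = 4919/9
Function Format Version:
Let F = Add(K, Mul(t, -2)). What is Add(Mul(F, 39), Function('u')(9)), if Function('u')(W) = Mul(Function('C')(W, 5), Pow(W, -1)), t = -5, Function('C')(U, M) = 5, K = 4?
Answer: Rational(4919, 9) ≈ 546.56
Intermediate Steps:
F = 14 (F = Add(4, Mul(-5, -2)) = Add(4, 10) = 14)
Function('u')(W) = Mul(5, Pow(W, -1))
Add(Mul(F, 39), Function('u')(9)) = Add(Mul(14, 39), Mul(5, Pow(9, -1))) = Add(546, Mul(5, Rational(1, 9))) = Add(546, Rational(5, 9)) = Rational(4919, 9)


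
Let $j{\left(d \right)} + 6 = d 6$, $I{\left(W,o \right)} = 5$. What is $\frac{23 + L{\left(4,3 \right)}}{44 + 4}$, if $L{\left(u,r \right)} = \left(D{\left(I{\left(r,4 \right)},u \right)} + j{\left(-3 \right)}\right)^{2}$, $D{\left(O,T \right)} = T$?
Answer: $\frac{141}{16} \approx 8.8125$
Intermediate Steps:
$j{\left(d \right)} = -6 + 6 d$ ($j{\left(d \right)} = -6 + d 6 = -6 + 6 d$)
$L{\left(u,r \right)} = \left(-24 + u\right)^{2}$ ($L{\left(u,r \right)} = \left(u + \left(-6 + 6 \left(-3\right)\right)\right)^{2} = \left(u - 24\right)^{2} = \left(-24 + u\right)^{2}$)
$\frac{23 + L{\left(4,3 \right)}}{44 + 4} = \frac{23 + \left(-24 + 4\right)^{2}}{44 + 4} = \frac{23 + \left(-20\right)^{2}}{48} = \left(23 + 400\right) \frac{1}{48} = 423 \cdot \frac{1}{48} = \frac{141}{16}$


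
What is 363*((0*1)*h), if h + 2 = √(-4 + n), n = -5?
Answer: 0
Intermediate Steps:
h = -2 + 3*I (h = -2 + √(-4 - 5) = -2 + √(-9) = -2 + 3*I ≈ -2.0 + 3.0*I)
363*((0*1)*h) = 363*((0*1)*(-2 + 3*I)) = 363*(0*(-2 + 3*I)) = 363*0 = 0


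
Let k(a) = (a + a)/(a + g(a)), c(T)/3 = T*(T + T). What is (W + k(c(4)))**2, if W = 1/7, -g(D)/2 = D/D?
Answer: 516961/108241 ≈ 4.7760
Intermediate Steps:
c(T) = 6*T**2 (c(T) = 3*(T*(T + T)) = 3*(T*(2*T)) = 3*(2*T**2) = 6*T**2)
g(D) = -2 (g(D) = -2*D/D = -2*1 = -2)
k(a) = 2*a/(-2 + a) (k(a) = (a + a)/(a - 2) = (2*a)/(-2 + a) = 2*a/(-2 + a))
W = 1/7 ≈ 0.14286
(W + k(c(4)))**2 = (1/7 + 2*(6*4**2)/(-2 + 6*4**2))**2 = (1/7 + 2*(6*16)/(-2 + 6*16))**2 = (1/7 + 2*96/(-2 + 96))**2 = (1/7 + 2*96/94)**2 = (1/7 + 2*96*(1/94))**2 = (1/7 + 96/47)**2 = (719/329)**2 = 516961/108241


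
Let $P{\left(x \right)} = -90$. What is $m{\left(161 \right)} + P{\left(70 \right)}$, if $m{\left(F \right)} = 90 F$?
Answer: $14400$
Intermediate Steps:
$m{\left(161 \right)} + P{\left(70 \right)} = 90 \cdot 161 - 90 = 14490 - 90 = 14400$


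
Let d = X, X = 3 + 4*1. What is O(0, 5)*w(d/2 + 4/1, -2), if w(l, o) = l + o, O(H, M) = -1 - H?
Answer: -11/2 ≈ -5.5000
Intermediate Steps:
X = 7 (X = 3 + 4 = 7)
d = 7
O(0, 5)*w(d/2 + 4/1, -2) = (-1 - 1*0)*((7/2 + 4/1) - 2) = (-1 + 0)*((7*(1/2) + 4*1) - 2) = -((7/2 + 4) - 2) = -(15/2 - 2) = -1*11/2 = -11/2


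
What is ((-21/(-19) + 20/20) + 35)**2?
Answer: 497025/361 ≈ 1376.8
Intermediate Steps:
((-21/(-19) + 20/20) + 35)**2 = ((-21*(-1/19) + 20*(1/20)) + 35)**2 = ((21/19 + 1) + 35)**2 = (40/19 + 35)**2 = (705/19)**2 = 497025/361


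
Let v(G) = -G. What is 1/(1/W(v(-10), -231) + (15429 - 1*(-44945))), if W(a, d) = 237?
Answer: 237/14308639 ≈ 1.6563e-5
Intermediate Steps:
1/(1/W(v(-10), -231) + (15429 - 1*(-44945))) = 1/(1/237 + (15429 - 1*(-44945))) = 1/(1/237 + (15429 + 44945)) = 1/(1/237 + 60374) = 1/(14308639/237) = 237/14308639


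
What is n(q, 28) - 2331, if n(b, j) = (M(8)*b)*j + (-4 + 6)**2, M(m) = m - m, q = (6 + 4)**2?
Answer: -2327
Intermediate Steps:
q = 100 (q = 10**2 = 100)
M(m) = 0
n(b, j) = 4 (n(b, j) = (0*b)*j + (-4 + 6)**2 = 0*j + 2**2 = 0 + 4 = 4)
n(q, 28) - 2331 = 4 - 2331 = -2327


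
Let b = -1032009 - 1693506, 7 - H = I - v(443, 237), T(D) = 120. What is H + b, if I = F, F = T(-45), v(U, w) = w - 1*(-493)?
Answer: -2724898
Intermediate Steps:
v(U, w) = 493 + w (v(U, w) = w + 493 = 493 + w)
F = 120
I = 120
H = 617 (H = 7 - (120 - (493 + 237)) = 7 - (120 - 1*730) = 7 - (120 - 730) = 7 - 1*(-610) = 7 + 610 = 617)
b = -2725515
H + b = 617 - 2725515 = -2724898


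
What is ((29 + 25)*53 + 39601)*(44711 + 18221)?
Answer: 2672281516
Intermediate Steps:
((29 + 25)*53 + 39601)*(44711 + 18221) = (54*53 + 39601)*62932 = (2862 + 39601)*62932 = 42463*62932 = 2672281516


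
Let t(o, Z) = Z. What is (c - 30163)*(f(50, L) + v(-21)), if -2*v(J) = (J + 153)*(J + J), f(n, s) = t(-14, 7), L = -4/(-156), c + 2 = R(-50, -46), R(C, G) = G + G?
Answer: -84084203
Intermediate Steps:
R(C, G) = 2*G
c = -94 (c = -2 + 2*(-46) = -2 - 92 = -94)
L = 1/39 (L = -4*(-1/156) = 1/39 ≈ 0.025641)
f(n, s) = 7
v(J) = -J*(153 + J) (v(J) = -(J + 153)*(J + J)/2 = -(153 + J)*2*J/2 = -J*(153 + J))
(c - 30163)*(f(50, L) + v(-21)) = (-94 - 30163)*(7 - 1*(-21)*(153 - 21)) = -30257*(7 - 1*(-21)*132) = -30257*(7 + 2772) = -30257*2779 = -84084203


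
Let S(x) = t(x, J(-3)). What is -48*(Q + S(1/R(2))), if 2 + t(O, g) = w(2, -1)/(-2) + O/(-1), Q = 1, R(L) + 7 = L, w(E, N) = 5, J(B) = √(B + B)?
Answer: 792/5 ≈ 158.40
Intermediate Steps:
J(B) = √2*√B (J(B) = √(2*B) = √2*√B)
R(L) = -7 + L
t(O, g) = -9/2 - O (t(O, g) = -2 + (5/(-2) + O/(-1)) = -2 + (5*(-½) + O*(-1)) = -2 + (-5/2 - O) = -9/2 - O)
S(x) = -9/2 - x
-48*(Q + S(1/R(2))) = -48*(1 + (-9/2 - 1/(-7 + 2))) = -48*(1 + (-9/2 - 1/(-5))) = -48*(1 + (-9/2 - 1*(-⅕))) = -48*(1 + (-9/2 + ⅕)) = -48*(1 - 43/10) = -48*(-33/10) = 792/5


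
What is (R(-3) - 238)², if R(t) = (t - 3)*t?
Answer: 48400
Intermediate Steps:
R(t) = t*(-3 + t) (R(t) = (-3 + t)*t = t*(-3 + t))
(R(-3) - 238)² = (-3*(-3 - 3) - 238)² = (-3*(-6) - 238)² = (18 - 238)² = (-220)² = 48400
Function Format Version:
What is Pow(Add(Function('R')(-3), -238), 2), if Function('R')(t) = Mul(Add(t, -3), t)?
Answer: 48400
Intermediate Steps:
Function('R')(t) = Mul(t, Add(-3, t)) (Function('R')(t) = Mul(Add(-3, t), t) = Mul(t, Add(-3, t)))
Pow(Add(Function('R')(-3), -238), 2) = Pow(Add(Mul(-3, Add(-3, -3)), -238), 2) = Pow(Add(Mul(-3, -6), -238), 2) = Pow(Add(18, -238), 2) = Pow(-220, 2) = 48400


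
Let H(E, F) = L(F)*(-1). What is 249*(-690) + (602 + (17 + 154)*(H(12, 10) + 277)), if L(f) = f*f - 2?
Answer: -140599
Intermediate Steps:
L(f) = -2 + f² (L(f) = f² - 2 = -2 + f²)
H(E, F) = 2 - F² (H(E, F) = (-2 + F²)*(-1) = 2 - F²)
249*(-690) + (602 + (17 + 154)*(H(12, 10) + 277)) = 249*(-690) + (602 + (17 + 154)*((2 - 1*10²) + 277)) = -171810 + (602 + 171*((2 - 1*100) + 277)) = -171810 + (602 + 171*((2 - 100) + 277)) = -171810 + (602 + 171*(-98 + 277)) = -171810 + (602 + 171*179) = -171810 + (602 + 30609) = -171810 + 31211 = -140599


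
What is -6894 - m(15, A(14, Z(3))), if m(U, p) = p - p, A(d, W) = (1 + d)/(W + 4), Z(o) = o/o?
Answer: -6894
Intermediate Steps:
Z(o) = 1
A(d, W) = (1 + d)/(4 + W)
m(U, p) = 0
-6894 - m(15, A(14, Z(3))) = -6894 - 1*0 = -6894 + 0 = -6894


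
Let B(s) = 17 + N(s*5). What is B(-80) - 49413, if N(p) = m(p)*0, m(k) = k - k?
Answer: -49396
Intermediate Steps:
m(k) = 0
N(p) = 0 (N(p) = 0*0 = 0)
B(s) = 17 (B(s) = 17 + 0 = 17)
B(-80) - 49413 = 17 - 49413 = -49396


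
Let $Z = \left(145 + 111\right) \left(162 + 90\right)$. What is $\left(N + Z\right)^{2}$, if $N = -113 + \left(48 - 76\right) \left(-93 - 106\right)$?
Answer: $4895940841$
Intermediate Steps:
$Z = 64512$ ($Z = 256 \cdot 252 = 64512$)
$N = 5459$ ($N = -113 - -5572 = -113 + 5572 = 5459$)
$\left(N + Z\right)^{2} = \left(5459 + 64512\right)^{2} = 69971^{2} = 4895940841$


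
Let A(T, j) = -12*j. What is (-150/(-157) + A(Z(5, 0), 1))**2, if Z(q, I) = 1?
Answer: 3006756/24649 ≈ 121.98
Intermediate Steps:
(-150/(-157) + A(Z(5, 0), 1))**2 = (-150/(-157) - 12*1)**2 = (-150*(-1/157) - 12)**2 = (150/157 - 12)**2 = (-1734/157)**2 = 3006756/24649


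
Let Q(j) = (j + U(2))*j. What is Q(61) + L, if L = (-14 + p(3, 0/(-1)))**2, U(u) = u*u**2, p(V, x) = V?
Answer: 4330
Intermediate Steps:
U(u) = u**3
Q(j) = j*(8 + j) (Q(j) = (j + 2**3)*j = (j + 8)*j = (8 + j)*j = j*(8 + j))
L = 121 (L = (-14 + 3)**2 = (-11)**2 = 121)
Q(61) + L = 61*(8 + 61) + 121 = 61*69 + 121 = 4209 + 121 = 4330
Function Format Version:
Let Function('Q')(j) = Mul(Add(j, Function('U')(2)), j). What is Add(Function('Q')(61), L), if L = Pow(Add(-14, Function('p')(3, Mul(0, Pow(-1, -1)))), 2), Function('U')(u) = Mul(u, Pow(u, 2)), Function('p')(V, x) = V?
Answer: 4330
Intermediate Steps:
Function('U')(u) = Pow(u, 3)
Function('Q')(j) = Mul(j, Add(8, j)) (Function('Q')(j) = Mul(Add(j, Pow(2, 3)), j) = Mul(Add(j, 8), j) = Mul(Add(8, j), j) = Mul(j, Add(8, j)))
L = 121 (L = Pow(Add(-14, 3), 2) = Pow(-11, 2) = 121)
Add(Function('Q')(61), L) = Add(Mul(61, Add(8, 61)), 121) = Add(Mul(61, 69), 121) = Add(4209, 121) = 4330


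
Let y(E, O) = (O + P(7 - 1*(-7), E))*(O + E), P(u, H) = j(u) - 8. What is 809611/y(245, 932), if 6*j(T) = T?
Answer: 220803/297353 ≈ 0.74256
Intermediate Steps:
j(T) = T/6
P(u, H) = -8 + u/6 (P(u, H) = u/6 - 8 = -8 + u/6)
y(E, O) = (-17/3 + O)*(E + O) (y(E, O) = (O + (-8 + (7 - 1*(-7))/6))*(O + E) = (O + (-8 + (7 + 7)/6))*(E + O) = (O + (-8 + (⅙)*14))*(E + O) = (O + (-8 + 7/3))*(E + O) = (O - 17/3)*(E + O) = (-17/3 + O)*(E + O))
809611/y(245, 932) = 809611/(932² - 17/3*245 - 17/3*932 + 245*932) = 809611/(868624 - 4165/3 - 15844/3 + 228340) = 809611/(3270883/3) = 809611*(3/3270883) = 220803/297353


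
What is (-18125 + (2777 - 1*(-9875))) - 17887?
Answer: -23360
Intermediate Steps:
(-18125 + (2777 - 1*(-9875))) - 17887 = (-18125 + (2777 + 9875)) - 17887 = (-18125 + 12652) - 17887 = -5473 - 17887 = -23360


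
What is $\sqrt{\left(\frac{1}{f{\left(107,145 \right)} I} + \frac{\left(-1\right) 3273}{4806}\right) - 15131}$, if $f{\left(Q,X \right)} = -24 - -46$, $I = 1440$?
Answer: $\frac{i \sqrt{208840657849945}}{117480} \approx 123.01 i$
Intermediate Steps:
$f{\left(Q,X \right)} = 22$ ($f{\left(Q,X \right)} = -24 + 46 = 22$)
$\sqrt{\left(\frac{1}{f{\left(107,145 \right)} I} + \frac{\left(-1\right) 3273}{4806}\right) - 15131} = \sqrt{\left(\frac{1}{22 \cdot 1440} + \frac{\left(-1\right) 3273}{4806}\right) - 15131} = \sqrt{\left(\frac{1}{22} \cdot \frac{1}{1440} - \frac{1091}{1602}\right) - 15131} = \sqrt{\left(\frac{1}{31680} - \frac{1091}{1602}\right) - 15131} = \sqrt{- \frac{1920071}{2819520} - 15131} = \sqrt{- \frac{42664077191}{2819520}} = \frac{i \sqrt{208840657849945}}{117480}$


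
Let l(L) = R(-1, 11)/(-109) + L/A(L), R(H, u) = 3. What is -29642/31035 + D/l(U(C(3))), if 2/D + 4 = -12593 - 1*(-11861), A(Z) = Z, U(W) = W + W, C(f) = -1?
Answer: -1159657951/1210613280 ≈ -0.95791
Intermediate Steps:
U(W) = 2*W
l(L) = 106/109 (l(L) = 3/(-109) + L/L = 3*(-1/109) + 1 = -3/109 + 1 = 106/109)
D = -1/368 (D = 2/(-4 + (-12593 - 1*(-11861))) = 2/(-4 + (-12593 + 11861)) = 2/(-4 - 732) = 2/(-736) = 2*(-1/736) = -1/368 ≈ -0.0027174)
-29642/31035 + D/l(U(C(3))) = -29642/31035 - 1/(368*106/109) = -29642*1/31035 - 1/368*109/106 = -29642/31035 - 109/39008 = -1159657951/1210613280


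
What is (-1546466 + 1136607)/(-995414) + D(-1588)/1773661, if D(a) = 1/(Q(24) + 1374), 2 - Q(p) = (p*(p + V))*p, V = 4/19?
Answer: 86803755899534559/210818046900012832 ≈ 0.41175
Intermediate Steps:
V = 4/19 (V = 4*(1/19) = 4/19 ≈ 0.21053)
Q(p) = 2 - p²*(4/19 + p) (Q(p) = 2 - p*(p + 4/19)*p = 2 - p*(4/19 + p)*p = 2 - p²*(4/19 + p))
D(a) = -19/238816 (D(a) = 1/((2 - 1*24³ - 4/19*24²) + 1374) = 1/((2 - 1*13824 - 4/19*576) + 1374) = 1/((2 - 13824 - 2304/19) + 1374) = 1/(-264922/19 + 1374) = 1/(-238816/19) = -19/238816)
(-1546466 + 1136607)/(-995414) + D(-1588)/1773661 = (-1546466 + 1136607)/(-995414) - 19/238816/1773661 = -409859*(-1/995414) - 19/238816*1/1773661 = 409859/995414 - 19/423578625376 = 86803755899534559/210818046900012832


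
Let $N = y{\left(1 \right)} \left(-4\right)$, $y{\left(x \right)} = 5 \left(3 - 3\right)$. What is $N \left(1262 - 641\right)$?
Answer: $0$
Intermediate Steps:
$y{\left(x \right)} = 0$ ($y{\left(x \right)} = 5 \cdot 0 = 0$)
$N = 0$ ($N = 0 \left(-4\right) = 0$)
$N \left(1262 - 641\right) = 0 \left(1262 - 641\right) = 0 \cdot 621 = 0$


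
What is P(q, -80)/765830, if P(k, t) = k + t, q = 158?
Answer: 3/29455 ≈ 0.00010185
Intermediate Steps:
P(q, -80)/765830 = (158 - 80)/765830 = 78*(1/765830) = 3/29455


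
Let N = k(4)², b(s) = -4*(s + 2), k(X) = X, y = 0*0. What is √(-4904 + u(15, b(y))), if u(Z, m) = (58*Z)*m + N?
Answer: 2*I*√2962 ≈ 108.85*I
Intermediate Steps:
y = 0
b(s) = -8 - 4*s (b(s) = -4*(2 + s) = -8 - 4*s)
N = 16 (N = 4² = 16)
u(Z, m) = 16 + 58*Z*m (u(Z, m) = (58*Z)*m + 16 = 58*Z*m + 16 = 16 + 58*Z*m)
√(-4904 + u(15, b(y))) = √(-4904 + (16 + 58*15*(-8 - 4*0))) = √(-4904 + (16 + 58*15*(-8 + 0))) = √(-4904 + (16 + 58*15*(-8))) = √(-4904 + (16 - 6960)) = √(-4904 - 6944) = √(-11848) = 2*I*√2962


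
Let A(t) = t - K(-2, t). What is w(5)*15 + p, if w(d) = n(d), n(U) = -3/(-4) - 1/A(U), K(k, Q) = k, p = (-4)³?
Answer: -1537/28 ≈ -54.893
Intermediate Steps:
p = -64
A(t) = 2 + t (A(t) = t - 1*(-2) = t + 2 = 2 + t)
n(U) = ¾ - 1/(2 + U) (n(U) = -3/(-4) - 1/(2 + U) = -3*(-¼) - 1/(2 + U) = ¾ - 1/(2 + U))
w(d) = (2 + 3*d)/(4*(2 + d))
w(5)*15 + p = ((2 + 3*5)/(4*(2 + 5)))*15 - 64 = ((¼)*(2 + 15)/7)*15 - 64 = ((¼)*(⅐)*17)*15 - 64 = (17/28)*15 - 64 = 255/28 - 64 = -1537/28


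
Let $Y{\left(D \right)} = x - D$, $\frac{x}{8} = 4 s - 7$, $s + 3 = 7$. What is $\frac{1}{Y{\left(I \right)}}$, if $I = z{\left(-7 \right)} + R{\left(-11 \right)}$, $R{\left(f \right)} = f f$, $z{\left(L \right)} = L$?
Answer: $- \frac{1}{42} \approx -0.02381$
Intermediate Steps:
$s = 4$ ($s = -3 + 7 = 4$)
$R{\left(f \right)} = f^{2}$
$x = 72$ ($x = 8 \left(4 \cdot 4 - 7\right) = 8 \left(16 - 7\right) = 8 \cdot 9 = 72$)
$I = 114$ ($I = -7 + \left(-11\right)^{2} = -7 + 121 = 114$)
$Y{\left(D \right)} = 72 - D$
$\frac{1}{Y{\left(I \right)}} = \frac{1}{72 - 114} = \frac{1}{-42} = - \frac{1}{42}$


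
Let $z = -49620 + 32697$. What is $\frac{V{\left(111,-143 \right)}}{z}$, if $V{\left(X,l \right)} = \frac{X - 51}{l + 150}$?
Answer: $- \frac{20}{39487} \approx -0.0005065$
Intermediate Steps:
$V{\left(X,l \right)} = \frac{-51 + X}{150 + l}$
$z = -16923$
$\frac{V{\left(111,-143 \right)}}{z} = \frac{\frac{1}{150 - 143} \left(-51 + 111\right)}{-16923} = \frac{1}{7} \cdot 60 \left(- \frac{1}{16923}\right) = \frac{60}{7} \left(- \frac{1}{16923}\right) = - \frac{20}{39487}$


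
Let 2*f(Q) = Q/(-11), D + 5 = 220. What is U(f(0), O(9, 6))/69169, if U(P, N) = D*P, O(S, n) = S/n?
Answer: 0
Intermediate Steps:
D = 215 (D = -5 + 220 = 215)
f(Q) = -Q/22 (f(Q) = (Q/(-11))/2 = (Q*(-1/11))/2 = (-Q/11)/2 = -Q/22)
U(P, N) = 215*P
U(f(0), O(9, 6))/69169 = (215*(-1/22*0))/69169 = (215*0)*(1/69169) = 0*(1/69169) = 0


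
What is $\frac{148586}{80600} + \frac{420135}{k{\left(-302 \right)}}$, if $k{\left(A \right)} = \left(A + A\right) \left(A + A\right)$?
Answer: $\frac{11008678897}{3675521200} \approx 2.9951$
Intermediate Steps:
$k{\left(A \right)} = 4 A^{2}$ ($k{\left(A \right)} = 2 A 2 A = 4 A^{2}$)
$\frac{148586}{80600} + \frac{420135}{k{\left(-302 \right)}} = \frac{148586}{80600} + \frac{420135}{4 \left(-302\right)^{2}} = 148586 \cdot \frac{1}{80600} + \frac{420135}{4 \cdot 91204} = \frac{74293}{40300} + \frac{420135}{364816} = \frac{11008678897}{3675521200}$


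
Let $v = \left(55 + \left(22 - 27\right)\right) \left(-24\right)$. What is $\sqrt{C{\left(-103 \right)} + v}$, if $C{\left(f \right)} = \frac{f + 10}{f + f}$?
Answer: $\frac{287 i \sqrt{618}}{206} \approx 34.635 i$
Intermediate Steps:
$v = -1200$ ($v = \left(55 - 5\right) \left(-24\right) = 50 \left(-24\right) = -1200$)
$C{\left(f \right)} = \frac{10 + f}{2 f}$
$\sqrt{C{\left(-103 \right)} + v} = \sqrt{\frac{10 - 103}{2 \left(-103\right)} - 1200} = \sqrt{\frac{1}{2} \left(- \frac{1}{103}\right) \left(-93\right) - 1200} = \sqrt{\frac{93}{206} - 1200} = \sqrt{- \frac{247107}{206}} = \frac{287 i \sqrt{618}}{206}$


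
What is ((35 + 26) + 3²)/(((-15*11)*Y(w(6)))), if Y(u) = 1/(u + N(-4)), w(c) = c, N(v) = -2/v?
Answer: -91/33 ≈ -2.7576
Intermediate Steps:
Y(u) = 1/(½ + u) (Y(u) = 1/(u - 2/(-4)) = 1/(u - 2*(-¼)) = 1/(u + ½) = 1/(½ + u))
((35 + 26) + 3²)/(((-15*11)*Y(w(6)))) = ((35 + 26) + 3²)/(((-15*11)*(2/(1 + 2*6)))) = (61 + 9)/((-330/(1 + 12))) = 70/(-330/13) = -13/330*70 = -91/33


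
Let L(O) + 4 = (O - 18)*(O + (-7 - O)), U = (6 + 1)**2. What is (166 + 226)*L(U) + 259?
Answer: -86373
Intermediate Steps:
U = 49 (U = 7**2 = 49)
L(O) = 122 - 7*O (L(O) = -4 + (O - 18)*(O + (-7 - O)) = -4 + (-18 + O)*(-7) = -4 + (126 - 7*O) = 122 - 7*O)
(166 + 226)*L(U) + 259 = (166 + 226)*(122 - 7*49) + 259 = 392*(122 - 343) + 259 = 392*(-221) + 259 = -86632 + 259 = -86373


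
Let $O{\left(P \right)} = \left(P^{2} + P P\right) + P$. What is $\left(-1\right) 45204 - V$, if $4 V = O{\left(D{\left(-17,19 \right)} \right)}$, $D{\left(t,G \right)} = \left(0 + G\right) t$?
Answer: $- \frac{389151}{4} \approx -97288.0$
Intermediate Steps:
$D{\left(t,G \right)} = G t$
$O{\left(P \right)} = P + 2 P^{2}$ ($O{\left(P \right)} = \left(P^{2} + P^{2}\right) + P = 2 P^{2} + P = P + 2 P^{2}$)
$V = \frac{208335}{4}$ ($V = \frac{19 \left(-17\right) \left(1 + 2 \cdot 19 \left(-17\right)\right)}{4} = \frac{\left(-323\right) \left(1 + 2 \left(-323\right)\right)}{4} = \frac{\left(-323\right) \left(1 - 646\right)}{4} = \frac{\left(-323\right) \left(-645\right)}{4} = \frac{1}{4} \cdot 208335 = \frac{208335}{4} \approx 52084.0$)
$\left(-1\right) 45204 - V = \left(-1\right) 45204 - \frac{208335}{4} = -45204 - \frac{208335}{4} = - \frac{389151}{4}$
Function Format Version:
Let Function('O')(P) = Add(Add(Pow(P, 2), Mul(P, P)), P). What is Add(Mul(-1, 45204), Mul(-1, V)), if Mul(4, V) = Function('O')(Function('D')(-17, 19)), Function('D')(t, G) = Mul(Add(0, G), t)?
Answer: Rational(-389151, 4) ≈ -97288.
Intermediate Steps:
Function('D')(t, G) = Mul(G, t)
Function('O')(P) = Add(P, Mul(2, Pow(P, 2))) (Function('O')(P) = Add(Add(Pow(P, 2), Pow(P, 2)), P) = Add(Mul(2, Pow(P, 2)), P) = Add(P, Mul(2, Pow(P, 2))))
V = Rational(208335, 4) (V = Mul(Rational(1, 4), Mul(Mul(19, -17), Add(1, Mul(2, Mul(19, -17))))) = Mul(Rational(1, 4), Mul(-323, Add(1, Mul(2, -323)))) = Mul(Rational(1, 4), Mul(-323, Add(1, -646))) = Mul(Rational(1, 4), Mul(-323, -645)) = Mul(Rational(1, 4), 208335) = Rational(208335, 4) ≈ 52084.)
Add(Mul(-1, 45204), Mul(-1, V)) = Add(Mul(-1, 45204), Mul(-1, Rational(208335, 4))) = Add(-45204, Rational(-208335, 4)) = Rational(-389151, 4)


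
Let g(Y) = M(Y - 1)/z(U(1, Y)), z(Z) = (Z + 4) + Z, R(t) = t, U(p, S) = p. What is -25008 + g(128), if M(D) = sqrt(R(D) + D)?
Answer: -25008 + sqrt(254)/6 ≈ -25005.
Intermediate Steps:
z(Z) = 4 + 2*Z (z(Z) = (4 + Z) + Z = 4 + 2*Z)
M(D) = sqrt(2)*sqrt(D) (M(D) = sqrt(D + D) = sqrt(2*D) = sqrt(2)*sqrt(D))
g(Y) = sqrt(2)*sqrt(-1 + Y)/6 (g(Y) = (sqrt(2)*sqrt(Y - 1))/(4 + 2*1) = (sqrt(2)*sqrt(-1 + Y))/(4 + 2) = (sqrt(2)*sqrt(-1 + Y))/6 = (sqrt(2)*sqrt(-1 + Y))*(1/6) = sqrt(2)*sqrt(-1 + Y)/6)
-25008 + g(128) = -25008 + sqrt(-2 + 2*128)/6 = -25008 + sqrt(-2 + 256)/6 = -25008 + sqrt(254)/6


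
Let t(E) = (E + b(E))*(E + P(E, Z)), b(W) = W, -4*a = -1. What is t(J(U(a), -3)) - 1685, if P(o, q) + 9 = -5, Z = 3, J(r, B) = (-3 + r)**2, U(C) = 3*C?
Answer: -227263/128 ≈ -1775.5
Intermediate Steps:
a = 1/4 (a = -1/4*(-1) = 1/4 ≈ 0.25000)
P(o, q) = -14 (P(o, q) = -9 - 5 = -14)
t(E) = 2*E*(-14 + E) (t(E) = (E + E)*(E - 14) = (2*E)*(-14 + E) = 2*E*(-14 + E))
t(J(U(a), -3)) - 1685 = 2*(-3 + 3*(1/4))**2*(-14 + (-3 + 3*(1/4))**2) - 1685 = 2*(-3 + 3/4)**2*(-14 + (-3 + 3/4)**2) - 1685 = 2*(-9/4)**2*(-14 + (-9/4)**2) - 1685 = 2*(81/16)*(-14 + 81/16) - 1685 = 2*(81/16)*(-143/16) - 1685 = -11583/128 - 1685 = -227263/128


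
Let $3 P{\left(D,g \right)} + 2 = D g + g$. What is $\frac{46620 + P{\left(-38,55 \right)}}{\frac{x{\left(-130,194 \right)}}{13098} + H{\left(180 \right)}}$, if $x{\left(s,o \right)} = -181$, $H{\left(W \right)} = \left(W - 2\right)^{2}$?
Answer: $\frac{601735218}{414996851} \approx 1.45$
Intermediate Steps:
$H{\left(W \right)} = \left(-2 + W\right)^{2}$
$P{\left(D,g \right)} = - \frac{2}{3} + \frac{g}{3} + \frac{D g}{3}$ ($P{\left(D,g \right)} = - \frac{2}{3} + \frac{D g + g}{3} = - \frac{2}{3} + \frac{g + D g}{3} = - \frac{2}{3} + \left(\frac{g}{3} + \frac{D g}{3}\right) = - \frac{2}{3} + \frac{g}{3} + \frac{D g}{3}$)
$\frac{46620 + P{\left(-38,55 \right)}}{\frac{x{\left(-130,194 \right)}}{13098} + H{\left(180 \right)}} = \frac{46620 + \left(- \frac{2}{3} + \frac{1}{3} \cdot 55 + \frac{1}{3} \left(-38\right) 55\right)}{- \frac{181}{13098} + \left(-2 + 180\right)^{2}} = \frac{46620 - 679}{\left(-181\right) \frac{1}{13098} + 178^{2}} = \frac{46620 - 679}{- \frac{181}{13098} + 31684} = \frac{45941}{\frac{414996851}{13098}} = 45941 \cdot \frac{13098}{414996851} = \frac{601735218}{414996851}$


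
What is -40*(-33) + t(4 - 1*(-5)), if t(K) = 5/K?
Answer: 11885/9 ≈ 1320.6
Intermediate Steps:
-40*(-33) + t(4 - 1*(-5)) = -40*(-33) + 5/(4 - 1*(-5)) = 1320 + 5/(4 + 5) = 1320 + 5/9 = 11885/9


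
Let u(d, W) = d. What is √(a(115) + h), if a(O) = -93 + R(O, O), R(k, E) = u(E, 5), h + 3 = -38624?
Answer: I*√38605 ≈ 196.48*I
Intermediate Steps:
h = -38627 (h = -3 - 38624 = -38627)
R(k, E) = E
a(O) = -93 + O
√(a(115) + h) = √((-93 + 115) - 38627) = √(22 - 38627) = √(-38605) = I*√38605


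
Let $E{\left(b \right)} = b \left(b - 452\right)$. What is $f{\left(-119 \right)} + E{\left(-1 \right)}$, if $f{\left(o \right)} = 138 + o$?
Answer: $472$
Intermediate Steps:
$E{\left(b \right)} = b \left(-452 + b\right)$
$f{\left(-119 \right)} + E{\left(-1 \right)} = \left(138 - 119\right) - \left(-452 - 1\right) = 19 - -453 = 19 + 453 = 472$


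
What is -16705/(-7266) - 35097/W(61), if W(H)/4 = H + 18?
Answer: -124868011/1148028 ≈ -108.77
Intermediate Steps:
W(H) = 72 + 4*H (W(H) = 4*(H + 18) = 4*(18 + H) = 72 + 4*H)
-16705/(-7266) - 35097/W(61) = -16705/(-7266) - 35097/(72 + 4*61) = -16705*(-1/7266) - 35097/(72 + 244) = 16705/7266 - 35097/316 = -124868011/1148028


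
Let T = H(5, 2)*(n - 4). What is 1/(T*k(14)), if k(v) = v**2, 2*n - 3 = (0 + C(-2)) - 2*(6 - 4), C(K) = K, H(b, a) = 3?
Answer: -1/3234 ≈ -0.00030921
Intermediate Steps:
n = -3/2 (n = 3/2 + ((0 - 2) - 2*(6 - 4))/2 = 3/2 + (-2 - 2*2)/2 = 3/2 + (-2 - 4)/2 = 3/2 + (1/2)*(-6) = 3/2 - 3 = -3/2 ≈ -1.5000)
T = -33/2 (T = 3*(-3/2 - 4) = 3*(-11/2) = -33/2 ≈ -16.500)
1/(T*k(14)) = 1/(-33/2*14**2) = 1/(-33/2*196) = 1/(-3234) = -1/3234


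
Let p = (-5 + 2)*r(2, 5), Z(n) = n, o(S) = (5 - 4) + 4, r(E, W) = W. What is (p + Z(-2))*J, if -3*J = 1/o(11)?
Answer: 17/15 ≈ 1.1333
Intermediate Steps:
o(S) = 5 (o(S) = 1 + 4 = 5)
p = -15 (p = (-5 + 2)*5 = -3*5 = -15)
J = -1/15 (J = -1/3/5 = -1/3*1/5 = -1/15 ≈ -0.066667)
(p + Z(-2))*J = (-15 - 2)*(-1/15) = -17*(-1/15) = 17/15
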